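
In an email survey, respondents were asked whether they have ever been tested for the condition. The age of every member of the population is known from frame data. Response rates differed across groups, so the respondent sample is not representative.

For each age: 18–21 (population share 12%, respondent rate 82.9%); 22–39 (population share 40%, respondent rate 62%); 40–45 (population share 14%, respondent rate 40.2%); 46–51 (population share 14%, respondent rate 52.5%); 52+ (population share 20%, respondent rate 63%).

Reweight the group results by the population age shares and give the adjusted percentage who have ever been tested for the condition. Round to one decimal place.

60.3%

Weight each group's respondent value by its population share:
  18–21: 0.12 × 82.9 = 9.948
  22–39: 0.4 × 62 = 24.8
  40–45: 0.14 × 40.2 = 5.628
  46–51: 0.14 × 52.5 = 7.35
  52+: 0.2 × 63 = 12.6
Post-stratified estimate = 60.326 → 60.3%.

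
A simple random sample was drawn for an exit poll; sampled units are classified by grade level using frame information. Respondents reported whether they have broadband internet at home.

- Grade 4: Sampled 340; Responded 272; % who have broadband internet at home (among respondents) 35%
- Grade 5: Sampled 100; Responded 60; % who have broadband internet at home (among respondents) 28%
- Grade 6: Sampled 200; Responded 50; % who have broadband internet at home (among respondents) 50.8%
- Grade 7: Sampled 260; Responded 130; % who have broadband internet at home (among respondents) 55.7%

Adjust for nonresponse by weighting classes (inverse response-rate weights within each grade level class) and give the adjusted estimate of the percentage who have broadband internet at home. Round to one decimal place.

43.7%

Class response rates: Grade 4 272/340 = 80%, Grade 5 60/100 = 60%, Grade 6 50/200 = 25%, Grade 7 130/260 = 50%.
Weighting each respondent by the inverse class response rate inflates each class back to its sampled size, so the class weight is n_sampled:
  Grade 4: 340 × 35 = 11,900
  Grade 5: 100 × 28 = 2800
  Grade 6: 200 × 50.8 = 10,160
  Grade 7: 260 × 55.7 = 14,482
Adjusted estimate = 39,342 / 900 = 43.7133 → 43.7%.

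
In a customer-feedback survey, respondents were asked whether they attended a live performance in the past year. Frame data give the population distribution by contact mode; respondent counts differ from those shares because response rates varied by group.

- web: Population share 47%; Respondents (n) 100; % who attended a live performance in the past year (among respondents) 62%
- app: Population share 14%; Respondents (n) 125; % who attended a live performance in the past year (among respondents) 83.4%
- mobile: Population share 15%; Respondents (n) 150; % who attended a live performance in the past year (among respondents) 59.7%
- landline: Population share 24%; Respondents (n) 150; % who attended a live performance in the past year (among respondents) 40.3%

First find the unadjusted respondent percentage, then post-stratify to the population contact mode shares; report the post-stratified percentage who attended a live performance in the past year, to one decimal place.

Unadjusted (pooled respondent) estimate weights by respondent counts:
  (100/525)×62 + (125/525)×83.4 + (150/525)×59.7 + (150/525)×40.3 = 60.2381%
Reweighting by population contact mode shares:
  0.47×62 + 0.14×83.4 + 0.15×59.7 + 0.24×40.3 = 59.443%

59.4%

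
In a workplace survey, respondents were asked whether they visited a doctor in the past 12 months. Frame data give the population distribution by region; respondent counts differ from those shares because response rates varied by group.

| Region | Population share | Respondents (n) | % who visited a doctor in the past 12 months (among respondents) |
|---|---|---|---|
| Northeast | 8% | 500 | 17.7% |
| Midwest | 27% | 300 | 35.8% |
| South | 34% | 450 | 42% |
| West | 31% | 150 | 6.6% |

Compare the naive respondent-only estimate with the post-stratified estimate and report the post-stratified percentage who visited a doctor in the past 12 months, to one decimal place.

Naive respondent-only estimate (weights = respondent counts):
  (500/1400)×17.7 + (300/1400)×35.8 + (450/1400)×42 + (150/1400)×6.6 = 28.2%
Post-stratified estimate weights by population shares:
  0.08×17.7 + 0.27×35.8 + 0.34×42 + 0.31×6.6 = 27.408%

27.4%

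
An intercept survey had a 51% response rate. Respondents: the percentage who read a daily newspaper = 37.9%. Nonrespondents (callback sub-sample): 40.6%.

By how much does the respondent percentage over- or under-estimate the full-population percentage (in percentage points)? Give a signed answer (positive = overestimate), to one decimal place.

Nonresponse fraction = 1 − 0.51 = 0.49.
Bias = (nonresponse fraction) × (respondent percentage − nonrespondent percentage)
     = 0.49 × (37.9 − 40.6) = 0.49 × -2.7 = -1.323.

-1.3 percentage points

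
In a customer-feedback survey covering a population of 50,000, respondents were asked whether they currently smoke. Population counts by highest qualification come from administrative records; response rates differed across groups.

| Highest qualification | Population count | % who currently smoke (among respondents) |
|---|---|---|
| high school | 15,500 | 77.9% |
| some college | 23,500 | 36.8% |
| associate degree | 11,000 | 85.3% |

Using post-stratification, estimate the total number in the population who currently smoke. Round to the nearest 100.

30,100

Each cell contributes its population count × the respondent rate:
  high school: 15,500 × 77.9% = 12074.5
  some college: 23,500 × 36.8% = 8648
  associate degree: 11,000 × 85.3% = 9383
Estimated total = 30105.5 → 30,100.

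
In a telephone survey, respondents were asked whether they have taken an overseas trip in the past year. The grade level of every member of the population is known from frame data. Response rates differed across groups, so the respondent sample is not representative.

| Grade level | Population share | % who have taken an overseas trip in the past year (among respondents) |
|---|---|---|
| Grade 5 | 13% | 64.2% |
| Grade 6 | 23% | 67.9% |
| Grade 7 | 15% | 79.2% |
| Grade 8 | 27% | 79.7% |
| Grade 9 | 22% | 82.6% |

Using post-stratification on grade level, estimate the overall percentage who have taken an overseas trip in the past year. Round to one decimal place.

75.5%

Weight each group's respondent value by its population share:
  Grade 5: 0.13 × 64.2 = 8.346
  Grade 6: 0.23 × 67.9 = 15.617
  Grade 7: 0.15 × 79.2 = 11.88
  Grade 8: 0.27 × 79.7 = 21.519
  Grade 9: 0.22 × 82.6 = 18.172
Post-stratified estimate = 75.534 → 75.5%.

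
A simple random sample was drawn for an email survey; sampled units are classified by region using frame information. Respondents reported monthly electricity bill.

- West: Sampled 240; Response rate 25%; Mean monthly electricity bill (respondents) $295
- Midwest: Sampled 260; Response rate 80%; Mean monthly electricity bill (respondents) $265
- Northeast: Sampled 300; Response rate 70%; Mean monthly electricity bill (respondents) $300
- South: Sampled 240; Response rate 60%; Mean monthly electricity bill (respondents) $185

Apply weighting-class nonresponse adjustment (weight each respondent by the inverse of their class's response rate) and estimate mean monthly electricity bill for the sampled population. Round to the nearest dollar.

$264

Weighting each respondent by the inverse class response rate inflates each class back to its sampled size, so the class weight is n_sampled:
  West: 240 × 295 = 70,800
  Midwest: 260 × 265 = 68,900
  Northeast: 300 × 300 = 90,000
  South: 240 × 185 = 44,400
Adjusted estimate = 274,100 / 1,040 = 263.558 → $264.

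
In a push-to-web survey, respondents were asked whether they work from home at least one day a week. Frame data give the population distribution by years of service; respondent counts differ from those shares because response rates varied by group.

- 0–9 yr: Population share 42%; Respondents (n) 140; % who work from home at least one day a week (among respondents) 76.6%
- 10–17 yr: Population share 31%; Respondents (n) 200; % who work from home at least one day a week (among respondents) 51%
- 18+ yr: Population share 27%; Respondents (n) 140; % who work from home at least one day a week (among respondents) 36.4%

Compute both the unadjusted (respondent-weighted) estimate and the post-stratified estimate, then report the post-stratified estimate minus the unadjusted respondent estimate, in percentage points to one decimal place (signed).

+3.6 percentage points

Naive respondent-only estimate (weights = respondent counts):
  (140/480)×76.6 + (200/480)×51 + (140/480)×36.4 = 54.2083%
Post-stratifying to population shares instead:
  0.42×76.6 + 0.31×51 + 0.27×36.4 = 57.81%
Difference = 57.81 − 54.2083 = 3.6017 pp.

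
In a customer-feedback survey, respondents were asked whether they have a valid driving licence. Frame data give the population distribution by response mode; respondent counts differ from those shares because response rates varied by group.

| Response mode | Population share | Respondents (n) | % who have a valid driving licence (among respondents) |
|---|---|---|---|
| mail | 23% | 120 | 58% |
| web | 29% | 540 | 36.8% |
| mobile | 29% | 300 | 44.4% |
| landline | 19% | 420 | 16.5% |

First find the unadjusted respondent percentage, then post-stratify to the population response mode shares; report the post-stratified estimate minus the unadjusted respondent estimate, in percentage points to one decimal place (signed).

+5.9 percentage points

Naive respondent-only estimate (weights = respondent counts):
  (120/1380)×58 + (540/1380)×36.8 + (300/1380)×44.4 + (420/1380)×16.5 = 34.1174%
Post-stratifying to population shares instead:
  0.23×58 + 0.29×36.8 + 0.29×44.4 + 0.19×16.5 = 40.023%
Difference = 40.023 − 34.1174 = 5.9056 pp.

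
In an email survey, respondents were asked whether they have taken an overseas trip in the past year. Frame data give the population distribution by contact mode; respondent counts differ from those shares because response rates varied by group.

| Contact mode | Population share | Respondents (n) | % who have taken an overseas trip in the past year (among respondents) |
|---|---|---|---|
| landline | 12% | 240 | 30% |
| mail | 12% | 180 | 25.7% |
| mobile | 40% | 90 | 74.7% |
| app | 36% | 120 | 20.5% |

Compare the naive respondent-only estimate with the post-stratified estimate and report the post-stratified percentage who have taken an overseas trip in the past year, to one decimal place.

43.9%

Naive respondent-only estimate (weights = respondent counts):
  (240/630)×30 + (180/630)×25.7 + (90/630)×74.7 + (120/630)×20.5 = 33.3476%
Reweighting by population contact mode shares:
  0.12×30 + 0.12×25.7 + 0.4×74.7 + 0.36×20.5 = 43.944%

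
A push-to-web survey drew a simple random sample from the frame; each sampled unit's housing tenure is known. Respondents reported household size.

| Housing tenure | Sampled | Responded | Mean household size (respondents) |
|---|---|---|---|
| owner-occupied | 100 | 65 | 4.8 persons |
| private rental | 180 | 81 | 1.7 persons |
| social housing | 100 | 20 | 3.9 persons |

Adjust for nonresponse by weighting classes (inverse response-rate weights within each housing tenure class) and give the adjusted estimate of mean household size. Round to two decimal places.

Class response rates: owner-occupied 65/100 = 65%, private rental 81/180 = 45%, social housing 20/100 = 20%.
Weighting each respondent by the inverse class response rate inflates each class back to its sampled size, so the class weight is n_sampled:
  owner-occupied: 100 × 4.8 = 480
  private rental: 180 × 1.7 = 306
  social housing: 100 × 3.9 = 390
Adjusted estimate = 1176 / 380 = 3.09474 → 3.09.

3.09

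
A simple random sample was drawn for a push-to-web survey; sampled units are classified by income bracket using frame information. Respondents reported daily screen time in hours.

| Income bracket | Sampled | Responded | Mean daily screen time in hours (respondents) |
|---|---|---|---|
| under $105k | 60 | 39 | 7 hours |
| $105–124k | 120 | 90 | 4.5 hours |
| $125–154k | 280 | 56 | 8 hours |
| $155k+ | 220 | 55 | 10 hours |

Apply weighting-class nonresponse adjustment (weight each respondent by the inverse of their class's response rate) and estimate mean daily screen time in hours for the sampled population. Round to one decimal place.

7.9

Response rates by class: under $105k 39/60 = 65%, $105–124k 90/120 = 75%, $125–154k 56/280 = 20%, $155k+ 55/220 = 25%.
Each respondent's weight = sampled/responded in their class; summing within a class gives n_sampled, so:
  under $105k: 60 × 7 = 420
  $105–124k: 120 × 4.5 = 540
  $125–154k: 280 × 8 = 2240
  $155k+: 220 × 10 = 2200
Adjusted estimate = 5400 / 680 = 7.94118 → 7.9.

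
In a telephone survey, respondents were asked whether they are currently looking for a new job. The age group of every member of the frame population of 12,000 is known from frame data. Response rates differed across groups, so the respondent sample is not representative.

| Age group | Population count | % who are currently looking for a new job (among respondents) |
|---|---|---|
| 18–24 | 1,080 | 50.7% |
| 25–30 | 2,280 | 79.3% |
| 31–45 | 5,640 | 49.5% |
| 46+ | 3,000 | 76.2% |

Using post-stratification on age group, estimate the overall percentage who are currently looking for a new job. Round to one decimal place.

61.9%

Weight each group's respondent value by its population share:
  18–24: (1,080/12,000) × 50.7 = 4.563
  25–30: (2,280/12,000) × 79.3 = 15.067
  31–45: (5,640/12,000) × 49.5 = 23.265
  46+: (3,000/12,000) × 76.2 = 19.05
Post-stratified estimate = 61.945 → 61.9%.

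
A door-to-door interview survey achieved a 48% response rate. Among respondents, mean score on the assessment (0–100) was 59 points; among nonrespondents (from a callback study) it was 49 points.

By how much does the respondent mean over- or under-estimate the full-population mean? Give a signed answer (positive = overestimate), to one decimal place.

+5.2

Nonresponse fraction = 1 − 0.48 = 0.52.
Bias = (nonresponse fraction) × (respondent mean − nonrespondent mean)
     = 0.52 × (59 − 49) = 0.52 × 10 = 5.2.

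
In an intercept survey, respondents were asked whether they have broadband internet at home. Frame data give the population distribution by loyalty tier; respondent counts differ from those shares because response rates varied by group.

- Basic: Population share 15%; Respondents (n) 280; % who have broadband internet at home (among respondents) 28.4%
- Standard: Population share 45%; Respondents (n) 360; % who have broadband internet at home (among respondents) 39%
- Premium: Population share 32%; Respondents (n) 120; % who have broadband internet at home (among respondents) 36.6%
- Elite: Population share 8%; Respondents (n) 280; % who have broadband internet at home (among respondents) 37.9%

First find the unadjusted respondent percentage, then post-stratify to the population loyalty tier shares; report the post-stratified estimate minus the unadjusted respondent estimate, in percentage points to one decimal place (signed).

Without adjustment, the pooled respondent share is:
  (280/1040)×28.4 + (360/1040)×39 + (120/1040)×36.6 + (280/1040)×37.9 = 35.5731%
Reweighting by population loyalty tier shares:
  0.15×28.4 + 0.45×39 + 0.32×36.6 + 0.08×37.9 = 36.554%
Difference = 36.554 − 35.5731 = 0.9809 pp.

+1.0 percentage points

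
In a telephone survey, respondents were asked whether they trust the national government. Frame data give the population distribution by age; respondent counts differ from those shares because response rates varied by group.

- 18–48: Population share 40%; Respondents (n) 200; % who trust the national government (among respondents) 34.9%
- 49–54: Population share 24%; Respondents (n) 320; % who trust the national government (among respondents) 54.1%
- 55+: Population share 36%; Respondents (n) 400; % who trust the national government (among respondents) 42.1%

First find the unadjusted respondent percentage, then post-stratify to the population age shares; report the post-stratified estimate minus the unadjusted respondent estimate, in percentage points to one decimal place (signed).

-2.6 percentage points

Naive respondent-only estimate (weights = respondent counts):
  (200/920)×34.9 + (320/920)×54.1 + (400/920)×42.1 = 44.7087%
Reweighting by population age shares:
  0.4×34.9 + 0.24×54.1 + 0.36×42.1 = 42.1%
Difference = 42.1 − 44.7087 = -2.6087 pp.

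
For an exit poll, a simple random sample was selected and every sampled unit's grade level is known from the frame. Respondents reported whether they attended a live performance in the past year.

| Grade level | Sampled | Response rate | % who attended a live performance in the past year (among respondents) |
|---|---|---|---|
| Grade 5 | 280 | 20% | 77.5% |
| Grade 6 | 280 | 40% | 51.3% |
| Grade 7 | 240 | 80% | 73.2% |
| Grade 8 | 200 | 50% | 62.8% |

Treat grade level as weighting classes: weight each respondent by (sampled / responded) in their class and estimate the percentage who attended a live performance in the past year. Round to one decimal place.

Weighting each respondent by the inverse class response rate inflates each class back to its sampled size, so the class weight is n_sampled:
  Grade 5: 280 × 77.5 = 21,700
  Grade 6: 280 × 51.3 = 14,364
  Grade 7: 240 × 73.2 = 17,568
  Grade 8: 200 × 62.8 = 12,560
Adjusted estimate = 66,192 / 1,000 = 66.192 → 66.2%.

66.2%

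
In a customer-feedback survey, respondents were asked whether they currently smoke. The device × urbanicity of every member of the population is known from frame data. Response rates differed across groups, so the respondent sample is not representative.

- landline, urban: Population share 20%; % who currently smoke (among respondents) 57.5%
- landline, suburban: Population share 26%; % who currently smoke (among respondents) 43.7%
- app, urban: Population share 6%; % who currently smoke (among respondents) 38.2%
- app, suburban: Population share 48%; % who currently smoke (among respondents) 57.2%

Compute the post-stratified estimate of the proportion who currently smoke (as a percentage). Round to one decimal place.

52.6%

Each cell contributes population-share × respondent value:
  landline, urban: 0.2 × 57.5 = 11.5
  landline, suburban: 0.26 × 43.7 = 11.362
  app, urban: 0.06 × 38.2 = 2.292
  app, suburban: 0.48 × 57.2 = 27.456
Post-stratified estimate = 52.61 → 52.6%.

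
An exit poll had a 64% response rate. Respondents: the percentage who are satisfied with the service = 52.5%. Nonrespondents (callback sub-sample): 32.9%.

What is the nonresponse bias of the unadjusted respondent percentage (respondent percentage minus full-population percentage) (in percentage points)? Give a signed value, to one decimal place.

Nonresponse fraction = 1 − 0.64 = 0.36.
Bias = (nonresponse fraction) × (respondent percentage − nonrespondent percentage)
     = 0.36 × (52.5 − 32.9) = 0.36 × 19.6 = 7.056.

+7.1 percentage points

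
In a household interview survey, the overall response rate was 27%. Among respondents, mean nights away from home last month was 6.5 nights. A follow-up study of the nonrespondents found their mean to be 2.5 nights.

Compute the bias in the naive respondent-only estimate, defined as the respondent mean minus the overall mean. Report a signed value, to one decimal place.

Nonresponse fraction = 1 − 0.27 = 0.73.
Bias = (nonresponse fraction) × (respondent mean − nonrespondent mean)
     = 0.73 × (6.5 − 2.5) = 0.73 × 4 = 2.92.

+2.9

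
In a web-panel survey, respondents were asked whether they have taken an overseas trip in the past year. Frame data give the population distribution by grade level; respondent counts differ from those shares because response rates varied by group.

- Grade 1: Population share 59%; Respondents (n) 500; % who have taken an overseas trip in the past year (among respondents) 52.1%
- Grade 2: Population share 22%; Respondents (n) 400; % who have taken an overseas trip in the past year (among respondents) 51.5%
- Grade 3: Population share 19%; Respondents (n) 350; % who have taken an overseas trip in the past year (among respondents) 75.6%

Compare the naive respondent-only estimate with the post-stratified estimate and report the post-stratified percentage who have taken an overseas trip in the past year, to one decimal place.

56.4%

Naive respondent-only estimate (weights = respondent counts):
  (500/1250)×52.1 + (400/1250)×51.5 + (350/1250)×75.6 = 58.488%
Post-stratified estimate weights by population shares:
  0.59×52.1 + 0.22×51.5 + 0.19×75.6 = 56.433%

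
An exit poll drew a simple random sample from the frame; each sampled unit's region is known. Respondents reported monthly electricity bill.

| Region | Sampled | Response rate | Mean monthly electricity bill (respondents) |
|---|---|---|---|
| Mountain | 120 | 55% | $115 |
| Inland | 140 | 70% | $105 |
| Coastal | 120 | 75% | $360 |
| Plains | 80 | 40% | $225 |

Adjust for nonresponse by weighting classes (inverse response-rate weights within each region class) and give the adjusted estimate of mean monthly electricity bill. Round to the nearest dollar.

$195

Each respondent's weight = sampled/responded in their class; summing within a class gives n_sampled, so:
  Mountain: 120 × 115 = 13,800
  Inland: 140 × 105 = 14,700
  Coastal: 120 × 360 = 43,200
  Plains: 80 × 225 = 18,000
Adjusted estimate = 89,700 / 460 = 195 → $195.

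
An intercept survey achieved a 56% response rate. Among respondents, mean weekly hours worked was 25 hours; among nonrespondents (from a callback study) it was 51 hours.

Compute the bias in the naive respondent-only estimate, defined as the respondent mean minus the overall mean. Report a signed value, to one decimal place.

-11.4

Nonresponse fraction = 1 − 0.56 = 0.44.
Bias = (nonresponse fraction) × (respondent mean − nonrespondent mean)
     = 0.44 × (25 − 51) = 0.44 × -26 = -11.44.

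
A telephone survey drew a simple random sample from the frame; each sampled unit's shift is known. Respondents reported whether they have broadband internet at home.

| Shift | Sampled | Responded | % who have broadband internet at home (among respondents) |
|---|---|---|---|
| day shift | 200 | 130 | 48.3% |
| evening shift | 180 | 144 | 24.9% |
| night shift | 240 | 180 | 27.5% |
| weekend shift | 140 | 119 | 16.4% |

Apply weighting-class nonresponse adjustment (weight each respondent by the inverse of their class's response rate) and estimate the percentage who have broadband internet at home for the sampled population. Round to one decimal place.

Response rates by class: day shift 130/200 = 65%, evening shift 144/180 = 80%, night shift 180/240 = 75%, weekend shift 119/140 = 85%.
Each respondent's weight = sampled/responded in their class; summing within a class gives n_sampled, so:
  day shift: 200 × 48.3 = 9660
  evening shift: 180 × 24.9 = 4482
  night shift: 240 × 27.5 = 6600
  weekend shift: 140 × 16.4 = 2296
Adjusted estimate = 23,038 / 760 = 30.3132 → 30.3%.

30.3%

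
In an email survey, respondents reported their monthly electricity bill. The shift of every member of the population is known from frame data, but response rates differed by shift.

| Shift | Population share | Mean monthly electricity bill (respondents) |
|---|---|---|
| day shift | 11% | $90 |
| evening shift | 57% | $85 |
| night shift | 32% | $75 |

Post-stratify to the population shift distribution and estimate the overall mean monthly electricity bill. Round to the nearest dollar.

$82

Post-stratification weights by population share, not respondent share:
  day shift: 0.11 × 90 = 9.9
  evening shift: 0.57 × 85 = 48.45
  night shift: 0.32 × 75 = 24
Post-stratified estimate = 82.35 → $82.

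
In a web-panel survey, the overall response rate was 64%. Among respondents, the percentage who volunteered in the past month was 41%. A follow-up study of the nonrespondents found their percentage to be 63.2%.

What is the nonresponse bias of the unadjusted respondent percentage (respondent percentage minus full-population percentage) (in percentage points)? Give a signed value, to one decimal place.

-8.0 percentage points

Nonresponse fraction = 1 − 0.64 = 0.36.
Bias = (nonresponse fraction) × (respondent percentage − nonrespondent percentage)
     = 0.36 × (41 − 63.2) = 0.36 × -22.2 = -7.992.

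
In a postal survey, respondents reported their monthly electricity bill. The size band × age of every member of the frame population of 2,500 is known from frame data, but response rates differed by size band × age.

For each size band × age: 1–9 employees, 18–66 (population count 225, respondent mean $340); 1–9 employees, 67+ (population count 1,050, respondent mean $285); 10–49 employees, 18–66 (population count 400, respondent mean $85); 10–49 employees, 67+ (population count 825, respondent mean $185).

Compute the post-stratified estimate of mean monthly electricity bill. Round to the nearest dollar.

Weight each group's respondent value by its population share:
  1–9 employees, 18–66: (225/2,500) × 340 = 30.6
  1–9 employees, 67+: (1,050/2,500) × 285 = 119.7
  10–49 employees, 18–66: (400/2,500) × 85 = 13.6
  10–49 employees, 67+: (825/2,500) × 185 = 61.05
Post-stratified estimate = 224.95 → $225.

$225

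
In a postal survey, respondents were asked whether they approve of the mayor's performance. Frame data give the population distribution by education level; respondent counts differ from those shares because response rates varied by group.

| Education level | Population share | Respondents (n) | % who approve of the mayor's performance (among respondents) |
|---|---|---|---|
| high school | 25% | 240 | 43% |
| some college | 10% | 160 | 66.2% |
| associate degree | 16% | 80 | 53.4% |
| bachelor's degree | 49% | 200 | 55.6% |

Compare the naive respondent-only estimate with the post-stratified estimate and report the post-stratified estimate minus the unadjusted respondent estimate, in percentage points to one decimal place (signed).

Without adjustment, the pooled respondent share is:
  (240/680)×43 + (160/680)×66.2 + (80/680)×53.4 + (200/680)×55.6 = 53.3882%
Post-stratifying to population shares instead:
  0.25×43 + 0.1×66.2 + 0.16×53.4 + 0.49×55.6 = 53.158%
Difference = 53.158 − 53.3882 = -0.2302 pp.

-0.2 percentage points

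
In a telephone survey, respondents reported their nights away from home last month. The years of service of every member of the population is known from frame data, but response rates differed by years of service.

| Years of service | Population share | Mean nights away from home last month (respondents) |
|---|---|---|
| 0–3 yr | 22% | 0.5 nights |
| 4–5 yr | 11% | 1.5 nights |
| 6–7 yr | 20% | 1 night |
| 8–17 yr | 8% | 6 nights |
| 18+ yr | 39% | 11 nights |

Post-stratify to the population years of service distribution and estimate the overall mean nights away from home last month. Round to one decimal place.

5.2

Reweight to the known years of service distribution:
  0–3 yr: 0.22 × 0.5 = 0.11
  4–5 yr: 0.11 × 1.5 = 0.165
  6–7 yr: 0.2 × 1 = 0.2
  8–17 yr: 0.08 × 6 = 0.48
  18+ yr: 0.39 × 11 = 4.29
Post-stratified estimate = 5.245 → 5.2.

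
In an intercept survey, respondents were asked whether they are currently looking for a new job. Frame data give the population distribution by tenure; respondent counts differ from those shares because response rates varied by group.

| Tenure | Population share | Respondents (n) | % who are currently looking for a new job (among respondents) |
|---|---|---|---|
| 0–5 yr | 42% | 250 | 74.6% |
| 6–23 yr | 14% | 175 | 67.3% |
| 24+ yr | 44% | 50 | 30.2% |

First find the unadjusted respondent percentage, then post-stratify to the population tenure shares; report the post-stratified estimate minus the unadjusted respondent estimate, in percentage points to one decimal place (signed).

Without adjustment, the pooled respondent share is:
  (250/475)×74.6 + (175/475)×67.3 + (50/475)×30.2 = 67.2368%
Reweighting by population tenure shares:
  0.42×74.6 + 0.14×67.3 + 0.44×30.2 = 54.042%
Difference = 54.042 − 67.2368 = -13.1948 pp.

-13.2 percentage points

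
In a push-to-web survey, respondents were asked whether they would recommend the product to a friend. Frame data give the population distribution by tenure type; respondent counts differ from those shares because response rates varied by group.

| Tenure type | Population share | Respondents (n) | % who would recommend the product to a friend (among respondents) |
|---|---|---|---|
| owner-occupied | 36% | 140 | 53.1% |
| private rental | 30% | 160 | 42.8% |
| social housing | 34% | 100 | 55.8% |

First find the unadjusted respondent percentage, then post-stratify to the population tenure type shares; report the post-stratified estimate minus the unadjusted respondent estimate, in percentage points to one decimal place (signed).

+1.3 percentage points

Unadjusted (pooled respondent) estimate weights by respondent counts:
  (140/400)×53.1 + (160/400)×42.8 + (100/400)×55.8 = 49.655%
Post-stratified estimate weights by population shares:
  0.36×53.1 + 0.3×42.8 + 0.34×55.8 = 50.928%
Difference = 50.928 − 49.655 = 1.273 pp.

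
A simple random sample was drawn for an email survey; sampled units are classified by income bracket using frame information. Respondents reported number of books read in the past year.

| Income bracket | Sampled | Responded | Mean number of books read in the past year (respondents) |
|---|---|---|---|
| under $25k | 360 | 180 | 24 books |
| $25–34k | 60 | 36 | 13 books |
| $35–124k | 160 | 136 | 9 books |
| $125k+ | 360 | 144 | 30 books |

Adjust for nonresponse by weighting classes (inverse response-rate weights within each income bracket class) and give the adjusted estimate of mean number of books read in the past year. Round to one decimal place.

Response rates by class: under $25k 180/360 = 50%, $25–34k 36/60 = 60%, $35–124k 136/160 = 85%, $125k+ 144/360 = 40%.
Inverse-response-rate weighting restores each class to its sampled count, so class totals weight by n_sampled:
  under $25k: 360 × 24 = 8640
  $25–34k: 60 × 13 = 780
  $35–124k: 160 × 9 = 1440
  $125k+: 360 × 30 = 10,800
Adjusted estimate = 21,660 / 940 = 23.0426 → 23.0.

23.0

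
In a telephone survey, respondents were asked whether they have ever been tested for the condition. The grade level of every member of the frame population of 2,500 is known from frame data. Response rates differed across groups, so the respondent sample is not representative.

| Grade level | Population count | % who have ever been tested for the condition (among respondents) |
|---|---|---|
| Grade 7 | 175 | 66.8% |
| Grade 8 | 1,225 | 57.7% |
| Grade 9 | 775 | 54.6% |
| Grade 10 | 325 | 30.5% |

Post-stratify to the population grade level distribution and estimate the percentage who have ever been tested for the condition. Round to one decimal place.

53.8%

Reweight to the known grade level distribution:
  Grade 7: (175/2,500) × 66.8 = 4.676
  Grade 8: (1,225/2,500) × 57.7 = 28.273
  Grade 9: (775/2,500) × 54.6 = 16.926
  Grade 10: (325/2,500) × 30.5 = 3.965
Post-stratified estimate = 53.84 → 53.8%.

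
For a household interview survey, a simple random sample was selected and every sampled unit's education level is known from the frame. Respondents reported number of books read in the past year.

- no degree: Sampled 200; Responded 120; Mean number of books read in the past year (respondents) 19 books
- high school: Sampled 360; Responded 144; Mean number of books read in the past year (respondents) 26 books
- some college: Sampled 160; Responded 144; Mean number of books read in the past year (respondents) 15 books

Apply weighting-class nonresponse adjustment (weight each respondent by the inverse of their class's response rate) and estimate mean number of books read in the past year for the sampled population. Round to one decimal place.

Class response rates: no degree 120/200 = 60%, high school 144/360 = 40%, some college 144/160 = 90%.
Weighting each respondent by the inverse class response rate inflates each class back to its sampled size, so the class weight is n_sampled:
  no degree: 200 × 19 = 3800
  high school: 360 × 26 = 9360
  some college: 160 × 15 = 2400
Adjusted estimate = 15,560 / 720 = 21.6111 → 21.6.

21.6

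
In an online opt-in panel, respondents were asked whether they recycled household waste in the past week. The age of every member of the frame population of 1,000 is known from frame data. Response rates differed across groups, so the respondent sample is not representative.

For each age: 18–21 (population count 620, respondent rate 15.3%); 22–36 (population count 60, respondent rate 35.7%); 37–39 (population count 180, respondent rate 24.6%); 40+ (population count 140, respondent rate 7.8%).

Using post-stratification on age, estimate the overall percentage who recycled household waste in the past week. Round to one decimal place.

Reweight to the known age distribution:
  18–21: (620/1,000) × 15.3 = 9.486
  22–36: (60/1,000) × 35.7 = 2.142
  37–39: (180/1,000) × 24.6 = 4.428
  40+: (140/1,000) × 7.8 = 1.092
Post-stratified estimate = 17.148 → 17.1%.

17.1%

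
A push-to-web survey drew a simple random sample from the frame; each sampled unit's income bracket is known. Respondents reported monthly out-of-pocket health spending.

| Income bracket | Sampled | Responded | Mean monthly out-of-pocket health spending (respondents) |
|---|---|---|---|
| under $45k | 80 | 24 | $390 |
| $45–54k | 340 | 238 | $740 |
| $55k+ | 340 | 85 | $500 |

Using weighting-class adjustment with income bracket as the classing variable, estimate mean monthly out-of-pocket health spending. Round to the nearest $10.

$600

Response rates by class: under $45k 24/80 = 30%, $45–54k 238/340 = 70%, $55k+ 85/340 = 25%.
Inverse-response-rate weighting restores each class to its sampled count, so class totals weight by n_sampled:
  under $45k: 80 × 390 = 31,200
  $45–54k: 340 × 740 = 251,600
  $55k+: 340 × 500 = 170,000
Adjusted estimate = 452,800 / 760 = 595.789 → $600.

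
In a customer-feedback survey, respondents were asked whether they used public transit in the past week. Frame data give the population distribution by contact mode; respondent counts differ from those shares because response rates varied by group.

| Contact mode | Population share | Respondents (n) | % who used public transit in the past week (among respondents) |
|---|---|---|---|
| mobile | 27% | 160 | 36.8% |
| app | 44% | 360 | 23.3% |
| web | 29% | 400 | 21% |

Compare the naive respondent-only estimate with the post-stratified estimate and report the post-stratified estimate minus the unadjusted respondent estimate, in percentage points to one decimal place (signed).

+1.6 percentage points

Unadjusted (pooled respondent) estimate weights by respondent counts:
  (160/920)×36.8 + (360/920)×23.3 + (400/920)×21 = 24.6478%
Reweighting by population contact mode shares:
  0.27×36.8 + 0.44×23.3 + 0.29×21 = 26.278%
Difference = 26.278 − 24.6478 = 1.6302 pp.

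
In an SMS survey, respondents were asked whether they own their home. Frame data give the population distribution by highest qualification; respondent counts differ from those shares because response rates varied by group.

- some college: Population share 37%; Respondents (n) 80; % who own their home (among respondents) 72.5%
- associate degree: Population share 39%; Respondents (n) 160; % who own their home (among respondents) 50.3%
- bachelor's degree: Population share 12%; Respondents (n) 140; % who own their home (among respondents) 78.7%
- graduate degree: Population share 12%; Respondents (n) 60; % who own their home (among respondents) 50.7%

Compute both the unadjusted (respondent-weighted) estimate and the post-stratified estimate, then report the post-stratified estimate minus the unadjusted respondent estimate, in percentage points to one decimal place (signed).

-1.5 percentage points

Unadjusted (pooled respondent) estimate weights by respondent counts:
  (80/440)×72.5 + (160/440)×50.3 + (140/440)×78.7 + (60/440)×50.7 = 63.4273%
Post-stratified estimate weights by population shares:
  0.37×72.5 + 0.39×50.3 + 0.12×78.7 + 0.12×50.7 = 61.97%
Difference = 61.97 − 63.4273 = -1.4573 pp.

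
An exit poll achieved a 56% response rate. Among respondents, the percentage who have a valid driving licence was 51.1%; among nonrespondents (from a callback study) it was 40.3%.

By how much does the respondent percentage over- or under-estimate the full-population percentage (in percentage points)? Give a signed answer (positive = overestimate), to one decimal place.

Nonresponse fraction = 1 − 0.56 = 0.44.
Bias = (nonresponse fraction) × (respondent percentage − nonrespondent percentage)
     = 0.44 × (51.1 − 40.3) = 0.44 × 10.8 = 4.752.

+4.8 percentage points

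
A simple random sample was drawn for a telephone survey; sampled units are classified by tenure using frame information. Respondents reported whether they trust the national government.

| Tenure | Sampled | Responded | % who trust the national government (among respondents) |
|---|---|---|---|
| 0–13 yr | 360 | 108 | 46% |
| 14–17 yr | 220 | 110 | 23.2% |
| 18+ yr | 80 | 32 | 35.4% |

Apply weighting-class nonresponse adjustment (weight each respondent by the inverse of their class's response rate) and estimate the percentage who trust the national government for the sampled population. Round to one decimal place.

37.1%

Response rates by class: 0–13 yr 108/360 = 30%, 14–17 yr 110/220 = 50%, 18+ yr 32/80 = 40%.
Weighting each respondent by the inverse class response rate inflates each class back to its sampled size, so the class weight is n_sampled:
  0–13 yr: 360 × 46 = 16,560
  14–17 yr: 220 × 23.2 = 5104
  18+ yr: 80 × 35.4 = 2832
Adjusted estimate = 24,496 / 660 = 37.1152 → 37.1%.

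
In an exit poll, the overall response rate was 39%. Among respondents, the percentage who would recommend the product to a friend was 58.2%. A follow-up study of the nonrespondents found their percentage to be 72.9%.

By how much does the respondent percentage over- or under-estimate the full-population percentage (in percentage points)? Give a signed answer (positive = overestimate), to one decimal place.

Nonresponse fraction = 1 − 0.39 = 0.61.
Bias = (nonresponse fraction) × (respondent percentage − nonrespondent percentage)
     = 0.61 × (58.2 − 72.9) = 0.61 × -14.7 = -8.967.

-9.0 percentage points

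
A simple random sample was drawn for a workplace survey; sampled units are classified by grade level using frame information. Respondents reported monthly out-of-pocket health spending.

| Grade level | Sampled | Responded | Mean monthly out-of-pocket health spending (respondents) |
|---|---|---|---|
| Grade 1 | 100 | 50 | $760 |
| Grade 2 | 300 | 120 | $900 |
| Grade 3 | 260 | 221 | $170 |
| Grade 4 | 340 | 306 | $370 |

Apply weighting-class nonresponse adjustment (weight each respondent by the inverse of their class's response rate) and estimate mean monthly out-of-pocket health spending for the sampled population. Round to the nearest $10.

Response rates by class: Grade 1 50/100 = 50%, Grade 2 120/300 = 40%, Grade 3 221/260 = 85%, Grade 4 306/340 = 90%.
Each respondent's weight = sampled/responded in their class; summing within a class gives n_sampled, so:
  Grade 1: 100 × 760 = 76,000
  Grade 2: 300 × 900 = 270,000
  Grade 3: 260 × 170 = 44,200
  Grade 4: 340 × 370 = 125,800
Adjusted estimate = 516,000 / 1,000 = 516 → $520.

$520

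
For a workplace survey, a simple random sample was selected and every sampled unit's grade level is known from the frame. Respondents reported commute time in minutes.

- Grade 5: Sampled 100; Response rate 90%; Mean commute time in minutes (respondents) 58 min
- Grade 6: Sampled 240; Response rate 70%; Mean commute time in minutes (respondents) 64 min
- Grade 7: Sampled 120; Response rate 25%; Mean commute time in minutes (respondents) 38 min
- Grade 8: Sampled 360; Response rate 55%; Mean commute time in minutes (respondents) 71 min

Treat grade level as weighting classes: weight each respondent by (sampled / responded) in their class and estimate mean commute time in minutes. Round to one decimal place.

With weight = n_sampled/n_responded per class, the weighted class total is n_sampled:
  Grade 5: 100 × 58 = 5800
  Grade 6: 240 × 64 = 15,360
  Grade 7: 120 × 38 = 4560
  Grade 8: 360 × 71 = 25,560
Adjusted estimate = 51,280 / 820 = 62.5366 → 62.5.

62.5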